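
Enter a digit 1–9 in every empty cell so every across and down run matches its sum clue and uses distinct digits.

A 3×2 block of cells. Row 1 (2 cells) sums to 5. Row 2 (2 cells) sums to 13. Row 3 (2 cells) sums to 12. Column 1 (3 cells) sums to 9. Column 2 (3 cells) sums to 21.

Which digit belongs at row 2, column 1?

5

The 5 across and the 21 down share only 4, so (1,2) = 4.
(1,1) = 5 − 4 = 1 completes the 5 across.
Nothing is forced directly, so branch on (2,1), whose candidates are 5 or 6. If (2,1) = 6: then (2,2) would have to be in {7} for the 13 across but in {8,9} for the 21 down — contradiction. So (2,1) = 5.
(2,2) = 13 − 5 = 8 completes the 13 across.
(3,1) = 9 − 6 = 3 completes the 9 down.
(3,2) = 12 − 3 = 9 completes the 12 across.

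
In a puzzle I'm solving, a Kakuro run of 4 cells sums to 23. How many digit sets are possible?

9

4 distinct digits from 1–9 sum between 10 and 30.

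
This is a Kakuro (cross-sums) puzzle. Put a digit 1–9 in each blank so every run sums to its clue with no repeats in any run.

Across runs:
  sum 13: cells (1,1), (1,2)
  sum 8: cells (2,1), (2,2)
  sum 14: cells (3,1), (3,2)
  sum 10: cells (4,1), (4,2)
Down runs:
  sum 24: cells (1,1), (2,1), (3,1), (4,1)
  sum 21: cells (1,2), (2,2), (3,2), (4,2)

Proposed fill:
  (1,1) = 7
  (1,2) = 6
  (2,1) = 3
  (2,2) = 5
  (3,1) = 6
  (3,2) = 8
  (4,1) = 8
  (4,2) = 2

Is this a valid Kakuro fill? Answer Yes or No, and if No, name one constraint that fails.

Across: 7+6=13; 3+5=8; 6+8=14; 8+2=10. Down: 7+3+6+8=24; 6+5+8+2=21. No digit repeats within any run.

Yes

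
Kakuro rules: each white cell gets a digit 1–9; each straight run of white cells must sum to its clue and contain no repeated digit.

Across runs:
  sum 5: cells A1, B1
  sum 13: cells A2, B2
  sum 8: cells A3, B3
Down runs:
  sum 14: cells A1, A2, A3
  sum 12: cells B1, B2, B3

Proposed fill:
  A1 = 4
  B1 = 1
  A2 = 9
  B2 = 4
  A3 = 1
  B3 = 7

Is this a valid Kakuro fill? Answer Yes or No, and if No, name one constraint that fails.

Across: 4+1=5; 9+4=13; 1+7=8. Down: 4+9+1=14; 1+4+7=12. No digit repeats within any run.

Yes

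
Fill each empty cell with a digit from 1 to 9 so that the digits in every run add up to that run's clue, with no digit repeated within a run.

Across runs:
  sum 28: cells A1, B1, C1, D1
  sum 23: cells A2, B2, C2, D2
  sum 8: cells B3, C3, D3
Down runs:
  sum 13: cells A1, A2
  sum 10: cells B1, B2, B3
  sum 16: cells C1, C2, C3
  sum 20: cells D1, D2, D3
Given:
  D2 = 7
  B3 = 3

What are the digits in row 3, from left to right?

3 1 4

Given what's placed, D3 must be 4 to fit the 8 across and 20 down.
D1 = 20 − 11 = 9 completes the 20 down.
C3 = 8 − 7 = 1 completes the 8 across.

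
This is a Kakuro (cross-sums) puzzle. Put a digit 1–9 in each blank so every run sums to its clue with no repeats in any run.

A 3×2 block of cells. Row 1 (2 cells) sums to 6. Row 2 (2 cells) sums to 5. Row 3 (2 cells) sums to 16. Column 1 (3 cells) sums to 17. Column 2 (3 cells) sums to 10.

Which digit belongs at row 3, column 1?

16 in 2 cells must be {7,9}.
The 16 across and the 10 down share only 7, so (3,2) = 7.
(3,1) = 16 − 7 = 9 completes the 16 across.
Nothing is forced directly, so branch on (1,2), whose candidates are 1 or 2. If (1,2) = 2: then (1,1) would have to be in {4} for the 6 across but in {1,2,3,5,6,7} for the 17 down — contradiction. So (1,2) = 1.
(1,1) = 6 − 1 = 5 completes the 6 across.
(2,1) = 17 − 14 = 3 completes the 17 down.
(2,2) = 5 − 3 = 2 completes the 5 across.

9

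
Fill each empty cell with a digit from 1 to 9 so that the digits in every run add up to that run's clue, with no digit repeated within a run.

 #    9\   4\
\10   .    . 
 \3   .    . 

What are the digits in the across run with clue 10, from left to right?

7 3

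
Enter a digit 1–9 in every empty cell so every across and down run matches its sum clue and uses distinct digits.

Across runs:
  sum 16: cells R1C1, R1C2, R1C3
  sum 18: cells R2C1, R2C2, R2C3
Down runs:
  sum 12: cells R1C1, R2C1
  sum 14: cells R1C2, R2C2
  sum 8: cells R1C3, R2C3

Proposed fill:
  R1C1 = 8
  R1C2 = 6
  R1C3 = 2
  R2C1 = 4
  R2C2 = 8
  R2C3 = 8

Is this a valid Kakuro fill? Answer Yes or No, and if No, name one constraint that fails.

No — the across run R2C1–R2C3 sums to 20, not 18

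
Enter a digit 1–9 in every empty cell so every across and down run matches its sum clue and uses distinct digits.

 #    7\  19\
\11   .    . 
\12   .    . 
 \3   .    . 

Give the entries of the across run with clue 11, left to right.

2 9

3 in 2 cells must be {1,2}; 7 in 3 cells must be {1,2,4}.
The 12 across and the 7 down share only 4, so R2C1 = 4.
R2C2 = 12 − 4 = 8 completes the 12 across.
Given what's placed, R3C2 must be 2 to fit the 3 across and 19 down.
R1C1 = 2: the only remaining digit allowed by both the 11 across and the 7 down.
R1C2 = 11 − 2 = 9 completes the 11 across.
R3C1 = 3 − 2 = 1 completes the 3 across.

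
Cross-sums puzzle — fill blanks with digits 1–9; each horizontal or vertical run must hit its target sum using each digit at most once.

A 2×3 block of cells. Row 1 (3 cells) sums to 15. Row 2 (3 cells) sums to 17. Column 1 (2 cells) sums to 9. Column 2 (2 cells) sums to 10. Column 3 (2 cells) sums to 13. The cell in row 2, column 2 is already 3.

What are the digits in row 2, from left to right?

6 3 8

(1,2) = 10 − 3 = 7 completes the 10 down.
Nothing is forced directly, so branch on (1,3), whose candidates are 5 or 6. If (1,3) = 6: that forces (1,1) = 2, after which (2,1) would have to be in {5,6,8,9} for the 17 across but in {7} for the 9 down — contradiction. So (1,3) = 5.
(1,1) = 15 − 12 = 3 completes the 15 across.
(2,1) = 9 − 3 = 6 completes the 9 down.
(2,3) = 17 − 9 = 8 completes the 17 across.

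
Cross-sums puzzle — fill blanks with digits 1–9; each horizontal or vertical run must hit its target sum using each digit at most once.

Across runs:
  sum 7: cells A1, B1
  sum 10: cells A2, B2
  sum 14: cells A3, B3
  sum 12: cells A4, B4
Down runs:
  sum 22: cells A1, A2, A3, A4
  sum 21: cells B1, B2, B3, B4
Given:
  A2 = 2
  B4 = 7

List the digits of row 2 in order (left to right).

B2 = 10 − 2 = 8 completes the 10 across.
Given what's placed, B3 must be 5 to fit the 14 across and 21 down.
A4 = 12 − 7 = 5 completes the 12 across.
Given what's placed, A1 must be 6 to fit the 7 across and 22 down.
B1 = 7 − 6 = 1 completes the 7 across.
A3 = 14 − 5 = 9 completes the 14 across.

2 8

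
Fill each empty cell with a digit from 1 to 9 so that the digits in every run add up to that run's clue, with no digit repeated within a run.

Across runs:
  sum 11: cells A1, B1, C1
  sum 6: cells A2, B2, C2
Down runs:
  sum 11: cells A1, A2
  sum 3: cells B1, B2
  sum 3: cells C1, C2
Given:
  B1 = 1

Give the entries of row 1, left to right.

6 in 3 cells must be {1,2,3}; 3 in 2 cells must be {1,2}.
C1 = 2: the only remaining digit allowed by both the 11 across and the 3 down.
B2 = 3 − 1 = 2 completes the 3 down.
C2 = 3 − 2 = 1 completes the 3 down.
A1 = 11 − 3 = 8 completes the 11 across.
A2 = 6 − 3 = 3 completes the 6 across.

8, 1, 2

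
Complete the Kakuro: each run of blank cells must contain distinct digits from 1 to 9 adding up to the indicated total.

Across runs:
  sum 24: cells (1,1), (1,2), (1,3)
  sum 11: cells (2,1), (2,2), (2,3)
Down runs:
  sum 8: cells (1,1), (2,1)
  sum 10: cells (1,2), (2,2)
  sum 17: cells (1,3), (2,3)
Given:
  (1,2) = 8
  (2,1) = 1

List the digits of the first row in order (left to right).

7, 8, 9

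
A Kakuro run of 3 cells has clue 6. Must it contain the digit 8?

No

The only way to make 6 from 3 distinct digits is {1,2,3}, which does not contain 8.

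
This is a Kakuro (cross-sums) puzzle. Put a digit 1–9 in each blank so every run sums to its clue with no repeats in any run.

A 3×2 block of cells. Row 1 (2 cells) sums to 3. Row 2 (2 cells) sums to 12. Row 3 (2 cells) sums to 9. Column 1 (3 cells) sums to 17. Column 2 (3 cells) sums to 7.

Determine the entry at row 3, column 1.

3 in 2 cells must be {1,2}; 7 in 3 cells must be {1,2,4}.
The 12 across and the 7 down share only 4, so (2,2) = 4.
(2,1) = 12 − 4 = 8 completes the 12 across.
Given what's placed, (1,1) must be 2 to fit the 3 across and 17 down.
(1,2) = 3 − 2 = 1 completes the 3 across.
(3,1) = 17 − 10 = 7 completes the 17 down.
(3,2) = 9 − 7 = 2 completes the 9 across.

7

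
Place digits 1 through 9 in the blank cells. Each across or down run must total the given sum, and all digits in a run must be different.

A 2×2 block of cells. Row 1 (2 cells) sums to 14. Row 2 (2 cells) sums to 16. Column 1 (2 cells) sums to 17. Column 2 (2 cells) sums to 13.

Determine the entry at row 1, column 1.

16 in 2 cells must be {7,9}; 17 in 2 cells must be {8,9}.
The 16 across and the 17 down share only 9, so (2,1) = 9.
(2,2) = 16 − 9 = 7 completes the 16 across.
(1,1) = 17 − 9 = 8 completes the 17 down.
(1,2) = 14 − 8 = 6 completes the 14 across.

8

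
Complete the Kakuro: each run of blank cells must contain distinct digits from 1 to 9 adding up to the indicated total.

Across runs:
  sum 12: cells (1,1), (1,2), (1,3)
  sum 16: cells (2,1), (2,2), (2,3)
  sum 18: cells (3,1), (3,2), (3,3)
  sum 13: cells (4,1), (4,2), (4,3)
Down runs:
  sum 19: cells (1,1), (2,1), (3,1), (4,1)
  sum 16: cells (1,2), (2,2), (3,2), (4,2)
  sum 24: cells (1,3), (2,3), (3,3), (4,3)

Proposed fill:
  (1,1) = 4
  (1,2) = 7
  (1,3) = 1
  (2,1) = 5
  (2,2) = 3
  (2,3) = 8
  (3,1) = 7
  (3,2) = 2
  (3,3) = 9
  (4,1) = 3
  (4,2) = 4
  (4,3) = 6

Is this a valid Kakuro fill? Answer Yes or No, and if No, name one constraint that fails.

Across: 4+7+1=12; 5+3+8=16; 7+2+9=18; 3+4+6=13. Down: 4+5+7+3=19; 7+3+2+4=16; 1+8+9+6=24. No digit repeats within any run.

Yes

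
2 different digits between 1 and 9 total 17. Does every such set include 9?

The only way to make 17 from 2 distinct digits is {8,9}, which contains 9.

Yes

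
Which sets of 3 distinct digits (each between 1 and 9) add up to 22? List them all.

3 distinct digits from 1–9 sum between 6 and 24.

{5,8,9}; {6,7,9}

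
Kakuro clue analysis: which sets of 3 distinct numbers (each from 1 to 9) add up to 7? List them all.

{1,2,4}

3 distinct digits from 1–9 sum between 6 and 24.
Only one set works: {1,2,4}.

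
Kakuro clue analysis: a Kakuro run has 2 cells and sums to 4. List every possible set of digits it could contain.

2 distinct digits from 1–9 sum between 3 and 17.
Only one set works: {1,3}.

{1,3}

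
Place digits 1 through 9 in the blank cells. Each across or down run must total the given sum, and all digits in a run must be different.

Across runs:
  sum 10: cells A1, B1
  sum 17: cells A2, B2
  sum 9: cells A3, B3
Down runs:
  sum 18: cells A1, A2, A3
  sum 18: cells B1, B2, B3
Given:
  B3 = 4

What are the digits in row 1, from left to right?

4 6

17 in 2 cells must be {8,9}.
A3 = 9 − 4 = 5 completes the 9 across.
Given what's placed, A2 must be 9 to fit the 17 across and 18 down.
B2 = 17 − 9 = 8 completes the 17 across.
A1 = 18 − 14 = 4 completes the 18 down.
B1 = 10 − 4 = 6 completes the 10 across.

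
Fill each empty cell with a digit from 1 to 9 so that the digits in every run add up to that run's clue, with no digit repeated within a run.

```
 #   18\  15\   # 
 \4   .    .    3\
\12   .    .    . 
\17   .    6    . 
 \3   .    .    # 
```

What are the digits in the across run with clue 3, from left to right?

4 in 2 cells must be {1,3}; 3 in 2 cells must be {1,2}.
Given what's placed, R3C3 must be 2 to fit the 17 across and 3 down.
R2C3 = 3 − 2 = 1 completes the 3 down.
R3C1 = 17 − 8 = 9 completes the 17 across.
No cell is forced outright now. R1C1 can only be 1 or 3 (the digits allowed by both its 4 across and its 18 down). If R1C1 = 3: that forces R1C2 = 1, after which R4C2 would have to be in {1,2} for the 3 across but in {3,5} for the 15 down — contradiction. So R1C1 = 1.
R1C2 = 4 − 1 = 3 completes the 4 across.
R4C1 = 2: the only remaining digit allowed by both the 3 across and the 18 down.
R4C2 = 3 − 2 = 1 completes the 3 across.

2 1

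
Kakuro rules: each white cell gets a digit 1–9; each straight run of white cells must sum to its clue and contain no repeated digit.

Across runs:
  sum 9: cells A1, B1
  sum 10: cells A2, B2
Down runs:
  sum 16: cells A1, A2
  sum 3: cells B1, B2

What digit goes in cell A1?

7

16 in 2 cells must be {7,9}; 3 in 2 cells must be {1,2}.
The 9 across and the 16 down share only 7, so A1 = 7.
B1 = 9 − 7 = 2 completes the 9 across.
A2 = 16 − 7 = 9 completes the 16 down.
B2 = 10 − 9 = 1 completes the 10 across.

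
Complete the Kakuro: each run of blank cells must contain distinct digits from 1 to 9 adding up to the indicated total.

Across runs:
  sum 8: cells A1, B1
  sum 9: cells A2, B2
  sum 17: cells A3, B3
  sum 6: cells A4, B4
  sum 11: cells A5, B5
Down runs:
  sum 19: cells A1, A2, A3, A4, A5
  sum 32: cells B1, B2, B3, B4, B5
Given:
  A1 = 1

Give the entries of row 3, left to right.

9 8

17 in 2 cells must be {8,9}.
B1 = 8 − 1 = 7 completes the 8 across.
Nothing is forced directly, so branch on B4, whose candidates are 2 or 5. If B4 = 5: then A4 would have to be in {1} for the 6 across but in {2,3,4,5,6,7,8,9} for the 19 down — contradiction. So B4 = 2.
A4 = 6 − 2 = 4 completes the 6 across.
A3 = 9: the only remaining digit allowed by both the 17 across and the 19 down.
B3 = 17 − 9 = 8 completes the 17 across.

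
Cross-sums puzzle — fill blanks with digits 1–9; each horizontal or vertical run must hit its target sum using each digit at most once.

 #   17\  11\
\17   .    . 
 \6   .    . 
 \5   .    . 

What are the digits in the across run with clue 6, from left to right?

5, 1

17 in 2 cells must be {8,9}.
The 17 across and the 11 down share only 8, so R1C2 = 8.
R1C1 = 17 − 8 = 9 completes the 17 across.
Nothing is forced directly, so branch on R2C2, whose candidates are 1 or 2. If R2C2 = 2: then R2C1 would have to be in {4} for the 6 across but in {1,2,3,5,6,7} for the 17 down — contradiction. So R2C2 = 1.
R2C1 = 6 − 1 = 5 completes the 6 across.
R3C1 = 17 − 14 = 3 completes the 17 down.
R3C2 = 5 − 3 = 2 completes the 5 across.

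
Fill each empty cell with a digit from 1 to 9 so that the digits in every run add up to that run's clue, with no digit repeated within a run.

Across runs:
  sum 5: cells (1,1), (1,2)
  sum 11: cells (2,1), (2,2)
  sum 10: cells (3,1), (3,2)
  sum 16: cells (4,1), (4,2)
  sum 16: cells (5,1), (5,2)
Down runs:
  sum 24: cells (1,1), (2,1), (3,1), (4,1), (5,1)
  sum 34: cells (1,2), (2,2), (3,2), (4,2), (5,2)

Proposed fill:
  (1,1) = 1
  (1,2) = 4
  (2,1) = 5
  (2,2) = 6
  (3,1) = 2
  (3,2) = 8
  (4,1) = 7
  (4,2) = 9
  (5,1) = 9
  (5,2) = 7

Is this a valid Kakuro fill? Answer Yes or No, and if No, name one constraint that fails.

Across: 1+4=5; 5+6=11; 2+8=10; 7+9=16; 9+7=16. Down: 1+5+2+7+9=24; 4+6+8+9+7=34. No digit repeats within any run.

Yes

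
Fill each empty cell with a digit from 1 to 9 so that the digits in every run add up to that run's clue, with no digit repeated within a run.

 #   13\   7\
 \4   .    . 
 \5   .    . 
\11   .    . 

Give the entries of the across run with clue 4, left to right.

4 in 2 cells must be {1,3}; 7 in 3 cells must be {1,2,4}.
The 4 across and the 7 down share only 1, so R1C2 = 1.
R1C1 = 4 − 1 = 3 completes the 4 across.
Nothing is forced directly, so branch on R2C2, whose candidates are 2 or 4. If R2C2 = 2: then R2C1 would have to be in {3} for the 5 across but in {1,2,4,6,8,9} for the 13 down — contradiction. So R2C2 = 4.
R2C1 = 5 − 4 = 1 completes the 5 across.
R3C1 = 13 − 4 = 9 completes the 13 down.
R3C2 = 11 − 9 = 2 completes the 11 across.

3 1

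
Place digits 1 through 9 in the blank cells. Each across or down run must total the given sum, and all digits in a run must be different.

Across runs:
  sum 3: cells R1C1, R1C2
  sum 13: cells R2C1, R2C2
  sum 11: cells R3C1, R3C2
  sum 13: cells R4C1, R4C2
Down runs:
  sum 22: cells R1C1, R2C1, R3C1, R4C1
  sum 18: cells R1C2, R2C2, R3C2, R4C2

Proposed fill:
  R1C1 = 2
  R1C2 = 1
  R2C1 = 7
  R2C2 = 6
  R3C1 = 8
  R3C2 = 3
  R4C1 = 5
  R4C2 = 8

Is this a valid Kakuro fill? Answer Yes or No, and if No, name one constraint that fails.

Across: 2+1=3; 7+6=13; 8+3=11; 5+8=13. Down: 2+7+8+5=22; 1+6+3+8=18. No digit repeats within any run.

Yes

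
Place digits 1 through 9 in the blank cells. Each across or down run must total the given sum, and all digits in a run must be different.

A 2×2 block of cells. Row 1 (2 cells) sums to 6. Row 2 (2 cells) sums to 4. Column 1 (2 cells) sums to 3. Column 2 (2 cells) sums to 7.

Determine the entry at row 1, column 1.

4 in 2 cells must be {1,3}; 3 in 2 cells must be {1,2}.
The 4 across and the 3 down share only 1, so (2,1) = 1.
(2,2) = 4 − 1 = 3 completes the 4 across.
(1,1) = 3 − 1 = 2 completes the 3 down.
(1,2) = 6 − 2 = 4 completes the 6 across.

2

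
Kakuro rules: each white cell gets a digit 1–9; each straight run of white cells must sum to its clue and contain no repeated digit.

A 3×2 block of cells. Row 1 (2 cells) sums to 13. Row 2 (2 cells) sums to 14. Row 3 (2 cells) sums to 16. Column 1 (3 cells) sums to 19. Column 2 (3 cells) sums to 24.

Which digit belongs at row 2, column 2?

16 in 2 cells must be {7,9}; 24 in 3 cells must be {7,8,9}.
Nothing is forced directly, so branch on (2,2), whose candidates are 8 or 9. If (2,2) = 9: that forces (2,1) = 5, after which (3,1) would have to be in {7,9} for the 16 across but in {6,8} for the 19 down — contradiction. So (2,2) = 8.
(2,1) = 14 − 8 = 6 completes the 14 across.
Given what's placed, (3,1) must be 9 to fit the 16 across and 19 down.
(3,2) = 16 − 9 = 7 completes the 16 across.
(1,1) = 19 − 15 = 4 completes the 19 down.
(1,2) = 13 − 4 = 9 completes the 13 across.

8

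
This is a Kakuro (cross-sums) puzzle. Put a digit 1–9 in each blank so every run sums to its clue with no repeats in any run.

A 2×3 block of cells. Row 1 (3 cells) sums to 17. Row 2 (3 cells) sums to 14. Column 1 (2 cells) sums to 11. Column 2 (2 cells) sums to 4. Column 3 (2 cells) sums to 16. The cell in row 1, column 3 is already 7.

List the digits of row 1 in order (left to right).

9 1 7

4 in 2 cells must be {1,3}; 16 in 2 cells must be {7,9}.
Given what's placed, (1,2) must be 1 to fit the 17 across and 4 down.
(2,2) = 4 − 1 = 3 completes the 4 down.
(2,3) = 16 − 7 = 9 completes the 16 down.
(1,1) = 17 − 8 = 9 completes the 17 across.
(2,1) = 14 − 12 = 2 completes the 14 across.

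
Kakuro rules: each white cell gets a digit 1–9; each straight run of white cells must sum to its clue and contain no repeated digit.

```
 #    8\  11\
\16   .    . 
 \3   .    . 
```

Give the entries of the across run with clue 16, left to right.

7 9

16 in 2 cells must be {7,9}; 3 in 2 cells must be {1,2}.
The 16 across and the 8 down share only 7, so R1C1 = 7.
R1C2 = 16 − 7 = 9 completes the 16 across.
R2C1 = 8 − 7 = 1 completes the 8 down.
R2C2 = 3 − 1 = 2 completes the 3 across.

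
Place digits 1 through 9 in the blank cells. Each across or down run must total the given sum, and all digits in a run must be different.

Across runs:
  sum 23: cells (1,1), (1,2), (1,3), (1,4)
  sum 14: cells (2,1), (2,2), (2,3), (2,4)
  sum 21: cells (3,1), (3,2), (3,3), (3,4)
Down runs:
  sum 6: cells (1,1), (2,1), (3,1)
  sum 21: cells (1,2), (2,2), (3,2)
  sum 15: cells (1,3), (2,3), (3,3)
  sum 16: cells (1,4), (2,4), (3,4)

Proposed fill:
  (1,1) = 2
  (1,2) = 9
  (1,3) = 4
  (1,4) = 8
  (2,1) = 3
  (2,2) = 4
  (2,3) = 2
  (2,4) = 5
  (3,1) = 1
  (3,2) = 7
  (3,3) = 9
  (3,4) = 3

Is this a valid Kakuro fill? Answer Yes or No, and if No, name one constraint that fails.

No — the across run (3,1)–(3,4) sums to 20, not 21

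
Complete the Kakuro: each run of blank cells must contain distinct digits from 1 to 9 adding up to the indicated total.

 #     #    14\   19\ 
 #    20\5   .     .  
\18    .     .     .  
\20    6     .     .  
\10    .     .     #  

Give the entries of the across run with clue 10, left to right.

9 1

R3C2 = 5: the only remaining digit allowed by both the 20 across and the 14 down.
R3C3 = 20 − 11 = 9 completes the 20 across.
Given what's placed, R4C1 must be 9 to fit the 10 across and 20 down.
R4C2 = 10 − 9 = 1 completes the 10 across.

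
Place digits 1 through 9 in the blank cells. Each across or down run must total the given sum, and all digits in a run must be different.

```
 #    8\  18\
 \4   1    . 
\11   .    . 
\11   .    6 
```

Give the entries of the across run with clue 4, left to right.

4 in 2 cells must be {1,3}.
R1C2 = 4 − 1 = 3 completes the 4 across.
R2C2 = 18 − 9 = 9 completes the 18 down.
R3C1 = 11 − 6 = 5 completes the 11 across.
R2C1 = 11 − 9 = 2 completes the 11 across.

1, 3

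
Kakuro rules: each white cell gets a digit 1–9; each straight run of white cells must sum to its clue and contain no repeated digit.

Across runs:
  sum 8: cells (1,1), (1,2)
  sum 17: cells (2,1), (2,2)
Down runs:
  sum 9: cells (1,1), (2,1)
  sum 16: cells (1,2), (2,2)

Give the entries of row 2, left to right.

8 9

17 in 2 cells must be {8,9}; 16 in 2 cells must be {7,9}.
The 8 across and the 16 down share only 7, so (1,2) = 7.
The 17 across and the 9 down share only 8, so (2,1) = 8.
(2,2) = 17 − 8 = 9 completes the 17 across.
(1,1) = 8 − 7 = 1 completes the 8 across.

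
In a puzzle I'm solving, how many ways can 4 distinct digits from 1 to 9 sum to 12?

2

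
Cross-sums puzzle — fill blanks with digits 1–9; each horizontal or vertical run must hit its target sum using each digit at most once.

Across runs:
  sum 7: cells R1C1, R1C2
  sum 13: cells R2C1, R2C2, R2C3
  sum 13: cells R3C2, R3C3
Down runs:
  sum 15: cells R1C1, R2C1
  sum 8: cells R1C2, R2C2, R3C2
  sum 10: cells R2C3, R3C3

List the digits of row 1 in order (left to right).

The 7 across and the 15 down share only 6, so R1C1 = 6.
R1C2 = 7 − 6 = 1 completes the 7 across.
R2C1 = 15 − 6 = 9 completes the 15 down.
R2C2 = 3: the only remaining digit allowed by both the 13 across and the 8 down.
R2C3 = 13 − 12 = 1 completes the 13 across.
R3C2 = 8 − 4 = 4 completes the 8 down.
R3C3 = 13 − 4 = 9 completes the 13 across.

6, 1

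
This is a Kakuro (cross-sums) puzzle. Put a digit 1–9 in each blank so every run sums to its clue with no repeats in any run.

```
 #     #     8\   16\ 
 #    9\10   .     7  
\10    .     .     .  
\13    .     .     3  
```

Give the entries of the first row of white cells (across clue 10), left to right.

3, 7

R1C2 = 10 − 7 = 3 completes the 10 across.
R2C3 = 16 − 10 = 6 completes the 16 down.
R2C2 = 1: the only remaining digit allowed by both the 10 across and the 8 down.
R3C2 = 8 − 4 = 4 completes the 8 down.
R2C1 = 10 − 7 = 3 completes the 10 across.
R3C1 = 13 − 7 = 6 completes the 13 across.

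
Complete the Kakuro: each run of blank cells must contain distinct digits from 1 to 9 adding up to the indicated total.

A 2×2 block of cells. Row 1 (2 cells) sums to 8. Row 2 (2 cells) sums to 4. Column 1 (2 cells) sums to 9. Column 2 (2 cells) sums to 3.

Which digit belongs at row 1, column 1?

6

4 in 2 cells must be {1,3}; 3 in 2 cells must be {1,2}.
The 4 across and the 3 down share only 1, so (2,2) = 1.
(1,2) = 3 − 1 = 2 completes the 3 down.
(2,1) = 4 − 1 = 3 completes the 4 across.
(1,1) = 8 − 2 = 6 completes the 8 across.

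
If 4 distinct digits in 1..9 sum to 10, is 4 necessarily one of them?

Yes

The only way to make 10 from 4 distinct digits is {1,2,3,4}, which contains 4.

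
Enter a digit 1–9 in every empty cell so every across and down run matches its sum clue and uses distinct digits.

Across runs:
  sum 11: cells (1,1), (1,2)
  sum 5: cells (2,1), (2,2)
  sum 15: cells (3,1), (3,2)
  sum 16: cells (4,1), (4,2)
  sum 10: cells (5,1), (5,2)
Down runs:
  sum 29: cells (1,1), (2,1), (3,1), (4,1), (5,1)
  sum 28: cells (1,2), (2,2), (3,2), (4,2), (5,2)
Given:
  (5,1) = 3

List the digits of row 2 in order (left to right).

4 1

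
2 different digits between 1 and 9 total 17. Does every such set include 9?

Yes

The only way to make 17 from 2 distinct digits is {8,9}, which contains 9.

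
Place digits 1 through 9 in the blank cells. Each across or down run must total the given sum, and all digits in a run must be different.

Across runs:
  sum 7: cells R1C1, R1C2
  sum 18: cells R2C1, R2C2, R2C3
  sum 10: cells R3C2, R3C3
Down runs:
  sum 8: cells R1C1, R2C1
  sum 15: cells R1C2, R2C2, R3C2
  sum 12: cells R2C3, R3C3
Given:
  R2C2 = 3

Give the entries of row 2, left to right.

6 3 9

Nothing is forced directly, so branch on R1C2, whose candidates are 4 or 5. If R1C2 = 4: that forces R1C1 = 3, after which R2C1 would have to be in {6,7,8,9} for the 18 across but in {5} for the 8 down — contradiction. So R1C2 = 5.
R1C1 = 7 − 5 = 2 completes the 7 across.
R2C1 = 8 − 2 = 6 completes the 8 down.
R2C3 = 18 − 9 = 9 completes the 18 across.
R3C2 = 15 − 8 = 7 completes the 15 down.
R3C3 = 10 − 7 = 3 completes the 10 across.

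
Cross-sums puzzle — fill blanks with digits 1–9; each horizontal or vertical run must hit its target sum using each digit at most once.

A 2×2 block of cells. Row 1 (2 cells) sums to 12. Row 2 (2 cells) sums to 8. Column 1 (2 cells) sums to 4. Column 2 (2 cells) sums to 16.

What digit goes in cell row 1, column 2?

9

4 in 2 cells must be {1,3}; 16 in 2 cells must be {7,9}.
The 12 across and the 4 down share only 3, so (1,1) = 3.
(1,2) = 12 − 3 = 9 completes the 12 across.
(2,1) = 4 − 3 = 1 completes the 4 down.
(2,2) = 8 − 1 = 7 completes the 8 across.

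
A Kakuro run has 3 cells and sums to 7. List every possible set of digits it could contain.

{1,2,4}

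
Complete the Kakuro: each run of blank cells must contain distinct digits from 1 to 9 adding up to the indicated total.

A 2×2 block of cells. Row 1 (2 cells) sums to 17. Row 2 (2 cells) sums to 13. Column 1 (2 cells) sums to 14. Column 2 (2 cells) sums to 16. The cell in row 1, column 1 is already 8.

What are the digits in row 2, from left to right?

6 7

17 in 2 cells must be {8,9}; 16 in 2 cells must be {7,9}.
(1,2) = 17 − 8 = 9 completes the 17 across.
(2,1) = 14 − 8 = 6 completes the 14 down.
(2,2) = 13 − 6 = 7 completes the 13 across.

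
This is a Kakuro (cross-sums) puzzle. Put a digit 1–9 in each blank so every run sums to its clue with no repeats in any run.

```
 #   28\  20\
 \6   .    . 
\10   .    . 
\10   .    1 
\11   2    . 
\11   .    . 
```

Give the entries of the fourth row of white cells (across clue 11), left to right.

2, 9

R3C1 = 10 − 1 = 9 completes the 10 across.
R4C2 = 11 − 2 = 9 completes the 11 across.
Nothing is forced directly, so branch on R1C1, whose candidates are 4 or 5. If R1C1 = 5: then R1C2 would have to be in {1} for the 6 across but in {2,3,5} for the 20 down — contradiction. So R1C1 = 4.
R1C2 = 6 − 4 = 2 completes the 6 across.
Given what's placed, R2C2 must be 3 to fit the 10 across and 20 down.
R5C2 = 20 − 15 = 5 completes the 20 down.
R2C1 = 10 − 3 = 7 completes the 10 across.
R5C1 = 11 − 5 = 6 completes the 11 across.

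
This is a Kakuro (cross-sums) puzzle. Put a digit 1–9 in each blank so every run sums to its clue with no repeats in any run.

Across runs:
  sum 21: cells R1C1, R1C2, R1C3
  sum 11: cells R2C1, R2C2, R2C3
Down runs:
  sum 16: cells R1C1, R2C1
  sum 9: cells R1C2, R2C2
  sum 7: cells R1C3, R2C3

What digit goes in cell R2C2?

1

16 in 2 cells must be {7,9}.
The 11 across and the 16 down share only 7, so R2C1 = 7.
R1C1 = 16 − 7 = 9 completes the 16 down.
Nothing is forced directly, so branch on R2C2, whose candidates are 1 or 3. If R2C2 = 3: then R1C2 would have to be in {4,5,7,8} for the 21 across but in {6} for the 9 down — contradiction. So R2C2 = 1.
R1C2 = 9 − 1 = 8 completes the 9 down.
R1C3 = 21 − 17 = 4 completes the 21 across.
R2C3 = 11 − 8 = 3 completes the 11 across.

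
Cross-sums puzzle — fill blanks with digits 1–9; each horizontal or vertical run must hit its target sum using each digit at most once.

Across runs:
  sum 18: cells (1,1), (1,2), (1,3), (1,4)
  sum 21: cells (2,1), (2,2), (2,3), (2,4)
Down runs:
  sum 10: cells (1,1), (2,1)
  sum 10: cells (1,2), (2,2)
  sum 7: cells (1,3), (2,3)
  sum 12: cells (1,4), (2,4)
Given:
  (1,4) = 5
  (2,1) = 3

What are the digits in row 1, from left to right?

(1,1) = 10 − 3 = 7 completes the 10 down.
(2,4) = 12 − 5 = 7 completes the 12 down.
Nothing is forced directly, so branch on (1,2), whose candidates are 2 or 4. If (1,2) = 2: that forces (1,3) = 4, after which (2,2) would have to be in {2,5,6,9} for the 21 across but in {8} for the 10 down — contradiction. So (1,2) = 4.
(1,3) = 18 − 16 = 2 completes the 18 across.
(2,2) = 10 − 4 = 6 completes the 10 down.
(2,3) = 21 − 16 = 5 completes the 21 across.

7 4 2 5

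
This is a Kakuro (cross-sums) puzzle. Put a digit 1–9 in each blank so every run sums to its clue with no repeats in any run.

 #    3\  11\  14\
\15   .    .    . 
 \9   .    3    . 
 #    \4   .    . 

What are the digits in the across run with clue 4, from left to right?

4 in 2 cells must be {1,3}; 3 in 2 cells must be {1,2}.
Given what's placed, R3C2 must be 1 to fit the 4 across and 11 down.
R3C3 = 4 − 1 = 3 completes the 4 across.
R1C2 = 11 − 4 = 7 completes the 11 down.
Given what's placed, R1C1 must be 2 to fit the 15 across and 3 down.
R1C3 = 15 − 9 = 6 completes the 15 across.
R2C1 = 3 − 2 = 1 completes the 3 down.
R2C3 = 9 − 4 = 5 completes the 9 across.

1 3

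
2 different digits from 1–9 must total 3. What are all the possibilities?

{1,2}

2 distinct digits from 1–9 sum between 3 and 17.
Only one set works: {1,2}.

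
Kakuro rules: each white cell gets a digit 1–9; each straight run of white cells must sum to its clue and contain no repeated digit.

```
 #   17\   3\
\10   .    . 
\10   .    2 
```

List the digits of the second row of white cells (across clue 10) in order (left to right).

17 in 2 cells must be {8,9}; 3 in 2 cells must be {1,2}.
R1C2 = 3 − 2 = 1 completes the 3 down.
R2C1 = 10 − 2 = 8 completes the 10 across.
R1C1 = 10 − 1 = 9 completes the 10 across.

8 2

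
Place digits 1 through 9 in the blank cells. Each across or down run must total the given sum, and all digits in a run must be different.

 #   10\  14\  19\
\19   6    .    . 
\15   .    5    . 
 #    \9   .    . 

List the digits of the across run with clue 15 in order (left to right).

Given what's placed, R1C2 must be 8 to fit the 19 across and 14 down.
R1C3 = 19 − 14 = 5 completes the 19 across.
R2C1 = 10 − 6 = 4 completes the 10 down.
R2C3 = 15 − 9 = 6 completes the 15 across.
R3C2 = 14 − 13 = 1 completes the 14 down.
R3C3 = 9 − 1 = 8 completes the 9 across.

4 5 6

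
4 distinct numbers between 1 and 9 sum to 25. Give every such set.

{1,7,8,9}; {2,6,8,9}; {3,5,8,9}; {3,6,7,9}; {4,5,7,9}; {4,6,7,8}

4 distinct digits from 1–9 sum between 10 and 30.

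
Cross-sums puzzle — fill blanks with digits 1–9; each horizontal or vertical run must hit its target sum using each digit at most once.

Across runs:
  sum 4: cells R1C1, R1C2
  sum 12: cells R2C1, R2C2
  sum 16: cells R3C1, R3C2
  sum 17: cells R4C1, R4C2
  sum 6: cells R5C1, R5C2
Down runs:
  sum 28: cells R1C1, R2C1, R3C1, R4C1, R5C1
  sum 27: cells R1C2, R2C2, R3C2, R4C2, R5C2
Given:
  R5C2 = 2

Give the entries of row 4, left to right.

9 8

4 in 2 cells must be {1,3}; 16 in 2 cells must be {7,9}; 17 in 2 cells must be {8,9}.
R5C1 = 6 − 2 = 4 completes the 6 across.
No cell is forced outright now. R1C1 can only be 1 or 3 (the digits allowed by both its 4 across and its 28 down). If R1C1 = 1: that forces R1C2 = 3, R3C1 = 9, R3C2 = 7, R4C1 = 8, R4C2 = 9, after which R2C1 would have to be in {3,4,5,7,8,9} for the 12 across but in {6} for the 28 down — contradiction. So R1C1 = 3.
R1C2 = 4 − 3 = 1 completes the 4 across.
Nothing is forced directly, so branch on R3C1, whose candidates are 7 or 9. If R3C1 = 9: that forces R3C2 = 7, after which R4C1 would have to be in {8,9} for the 17 across but in {5,7} for the 28 down — contradiction. So R3C1 = 7.
R3C2 = 16 − 7 = 9 completes the 16 across.
Given what's placed, R4C2 must be 8 to fit the 17 across and 27 down.
R2C2 = 27 − 20 = 7 completes the 27 down.
R4C1 = 17 − 8 = 9 completes the 17 across.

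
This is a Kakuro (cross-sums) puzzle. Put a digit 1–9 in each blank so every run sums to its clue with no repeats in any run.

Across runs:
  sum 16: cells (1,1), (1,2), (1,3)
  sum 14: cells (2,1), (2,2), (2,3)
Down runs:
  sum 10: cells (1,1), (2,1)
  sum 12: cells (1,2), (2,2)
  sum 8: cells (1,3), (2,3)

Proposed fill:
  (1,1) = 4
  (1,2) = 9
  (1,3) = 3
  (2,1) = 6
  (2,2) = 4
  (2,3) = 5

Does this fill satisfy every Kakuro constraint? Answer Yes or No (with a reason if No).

No — the down run (1,2)–(2,2) sums to 13, not 12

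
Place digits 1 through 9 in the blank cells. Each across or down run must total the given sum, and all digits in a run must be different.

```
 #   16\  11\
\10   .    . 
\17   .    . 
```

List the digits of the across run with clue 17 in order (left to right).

17 in 2 cells must be {8,9}; 16 in 2 cells must be {7,9}.
The 17 across and the 16 down share only 9, so R2C1 = 9.
R2C2 = 17 − 9 = 8 completes the 17 across.
R1C1 = 16 − 9 = 7 completes the 16 down.
R1C2 = 10 − 7 = 3 completes the 10 across.

9 8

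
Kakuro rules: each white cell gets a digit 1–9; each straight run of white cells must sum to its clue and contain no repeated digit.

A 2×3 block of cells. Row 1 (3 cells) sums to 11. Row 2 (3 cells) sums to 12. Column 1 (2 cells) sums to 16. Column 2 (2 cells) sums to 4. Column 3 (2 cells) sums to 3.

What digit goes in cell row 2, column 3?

16 in 2 cells must be {7,9}; 4 in 2 cells must be {1,3}; 3 in 2 cells must be {1,2}.
The 11 across and the 16 down share only 7, so (1,1) = 7.
Given what's placed, (1,3) must be 1 to fit the 11 across and 3 down.
(2,1) = 16 − 7 = 9 completes the 16 down.
(2,2) = 1: the only remaining digit allowed by both the 12 across and the 4 down.
(2,3) = 12 − 10 = 2 completes the 12 across.
(1,2) = 11 − 8 = 3 completes the 11 across.

2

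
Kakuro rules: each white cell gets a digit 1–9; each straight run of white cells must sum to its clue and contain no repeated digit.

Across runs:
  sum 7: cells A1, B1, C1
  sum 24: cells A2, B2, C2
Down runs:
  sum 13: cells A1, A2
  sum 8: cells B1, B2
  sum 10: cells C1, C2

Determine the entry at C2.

7 in 3 cells must be {1,2,4}; 24 in 3 cells must be {7,8,9}.
The 7 across and the 13 down share only 4, so A1 = 4.
A2 = 13 − 4 = 9 completes the 13 down.
Given what's placed, B2 must be 7 to fit the 24 across and 8 down.
C2 = 24 − 16 = 8 completes the 24 across.
B1 = 8 − 7 = 1 completes the 8 down.
C1 = 7 − 5 = 2 completes the 7 across.

8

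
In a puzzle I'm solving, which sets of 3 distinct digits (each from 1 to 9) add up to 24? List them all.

{7,8,9}

3 distinct digits from 1–9 sum between 6 and 24.
Only one set works: {7,8,9}.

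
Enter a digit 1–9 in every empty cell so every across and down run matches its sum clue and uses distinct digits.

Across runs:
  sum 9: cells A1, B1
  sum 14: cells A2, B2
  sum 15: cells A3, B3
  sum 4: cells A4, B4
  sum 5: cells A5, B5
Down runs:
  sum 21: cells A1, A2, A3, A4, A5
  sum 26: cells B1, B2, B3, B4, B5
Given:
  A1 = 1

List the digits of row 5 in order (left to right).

4 in 2 cells must be {1,3}.
B1 = 9 − 1 = 8 completes the 9 across.
Given what's placed, A4 must be 3 to fit the 4 across and 21 down.
B4 = 4 − 3 = 1 completes the 4 across.
No cell is forced outright now. A5 can only be 2 or 4 (the digits allowed by both its 5 across and its 21 down). If A5 = 4: then B5 would have to be in {1} for the 5 across but in {2,3,4,5,6,7,9} for the 26 down — contradiction. So A5 = 2.
B5 = 5 − 2 = 3 completes the 5 across.

2 3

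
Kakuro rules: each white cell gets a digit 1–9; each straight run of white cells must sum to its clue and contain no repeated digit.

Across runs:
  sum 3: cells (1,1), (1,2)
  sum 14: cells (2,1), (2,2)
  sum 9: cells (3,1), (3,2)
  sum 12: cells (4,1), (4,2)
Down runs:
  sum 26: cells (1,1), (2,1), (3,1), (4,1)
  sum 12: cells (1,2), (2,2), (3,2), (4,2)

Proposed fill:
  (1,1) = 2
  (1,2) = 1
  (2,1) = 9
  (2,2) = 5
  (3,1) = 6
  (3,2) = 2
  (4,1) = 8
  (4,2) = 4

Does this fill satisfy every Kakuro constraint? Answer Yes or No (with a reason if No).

No — the down run (1,1)–(4,1) sums to 25, not 26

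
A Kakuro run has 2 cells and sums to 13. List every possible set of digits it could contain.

2 distinct digits from 1–9 sum between 3 and 17.

{4,9}; {5,8}; {6,7}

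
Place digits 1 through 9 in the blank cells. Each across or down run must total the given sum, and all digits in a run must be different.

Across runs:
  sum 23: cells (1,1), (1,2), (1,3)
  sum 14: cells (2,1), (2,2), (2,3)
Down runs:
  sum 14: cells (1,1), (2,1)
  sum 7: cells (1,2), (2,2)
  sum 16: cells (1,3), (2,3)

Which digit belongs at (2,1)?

6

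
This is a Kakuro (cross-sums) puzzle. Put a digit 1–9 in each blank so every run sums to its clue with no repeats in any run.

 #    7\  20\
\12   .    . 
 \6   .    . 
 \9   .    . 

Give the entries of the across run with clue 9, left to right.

2, 7

7 in 3 cells must be {1,2,4}.
The 12 across and the 7 down share only 4, so R1C1 = 4.
R1C2 = 12 − 4 = 8 completes the 12 across.
Given what's placed, R2C2 must be 5 to fit the 6 across and 20 down.
R3C2 = 20 − 13 = 7 completes the 20 down.
R2C1 = 6 − 5 = 1 completes the 6 across.
R3C1 = 9 − 7 = 2 completes the 9 across.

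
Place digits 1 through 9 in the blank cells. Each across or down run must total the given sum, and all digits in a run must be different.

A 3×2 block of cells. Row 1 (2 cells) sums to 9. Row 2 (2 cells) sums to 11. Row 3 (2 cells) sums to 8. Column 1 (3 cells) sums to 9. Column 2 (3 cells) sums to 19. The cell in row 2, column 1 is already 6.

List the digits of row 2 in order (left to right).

(2,2) = 11 − 6 = 5 completes the 11 across.
Given what's placed, (3,2) must be 6 to fit the 8 across and 19 down.
(1,2) = 19 − 11 = 8 completes the 19 down.
(3,1) = 8 − 6 = 2 completes the 8 across.
(1,1) = 9 − 8 = 1 completes the 9 across.

6 5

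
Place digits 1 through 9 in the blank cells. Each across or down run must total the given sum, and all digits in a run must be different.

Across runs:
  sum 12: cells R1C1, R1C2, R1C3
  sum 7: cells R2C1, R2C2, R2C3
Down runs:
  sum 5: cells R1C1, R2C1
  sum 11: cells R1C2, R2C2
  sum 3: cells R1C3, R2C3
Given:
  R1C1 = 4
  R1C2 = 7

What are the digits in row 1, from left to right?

7 in 3 cells must be {1,2,4}; 3 in 2 cells must be {1,2}.
R1C3 = 12 − 11 = 1 completes the 12 across.
R2C1 = 5 − 4 = 1 completes the 5 down.
R2C2 = 11 − 7 = 4 completes the 11 down.
R2C3 = 7 − 5 = 2 completes the 7 across.

4 7 1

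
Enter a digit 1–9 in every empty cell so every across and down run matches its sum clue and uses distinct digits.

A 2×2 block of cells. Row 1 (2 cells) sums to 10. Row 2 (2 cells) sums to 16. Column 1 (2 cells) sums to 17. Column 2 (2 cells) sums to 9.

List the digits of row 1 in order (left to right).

16 in 2 cells must be {7,9}; 17 in 2 cells must be {8,9}.
The 16 across and the 17 down share only 9, so (2,1) = 9.
(2,2) = 16 − 9 = 7 completes the 16 across.
(1,1) = 17 − 9 = 8 completes the 17 down.
(1,2) = 10 − 8 = 2 completes the 10 across.

8 2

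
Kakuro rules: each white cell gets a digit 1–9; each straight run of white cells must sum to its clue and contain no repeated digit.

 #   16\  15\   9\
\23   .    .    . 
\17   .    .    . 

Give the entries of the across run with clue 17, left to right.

7 9 1

23 in 3 cells must be {6,8,9}; 16 in 2 cells must be {7,9}.
The 23 across and the 16 down share only 9, so R1C1 = 9.
R2C1 = 16 − 9 = 7 completes the 16 down.
Nothing is forced directly, so branch on R1C2, whose candidates are 6 or 8. If R1C2 = 8: that forces R1C3 = 6, after which R2C2 would have to be in {1,2,4,6,8,9} for the 17 across but in {7} for the 15 down — contradiction. So R1C2 = 6.
R1C3 = 23 − 15 = 8 completes the 23 across.
R2C2 = 15 − 6 = 9 completes the 15 down.
R2C3 = 17 − 16 = 1 completes the 17 across.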